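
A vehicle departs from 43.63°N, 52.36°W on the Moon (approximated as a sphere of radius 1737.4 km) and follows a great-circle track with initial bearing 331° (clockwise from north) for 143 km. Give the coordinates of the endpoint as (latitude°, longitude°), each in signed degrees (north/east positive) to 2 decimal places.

Angular distance δ = d/R = 143/1737.4 = 0.08231 rad; initial bearing θ = 5.7770 rad.
sin φ₂ = sin φ₁ cos δ + cos φ₁ sin δ cos θ = (0.6900)(0.9966) + (0.7238)(0.0822)(0.8746) = 0.7397, so φ₂ = 47.71°.
Δλ = atan2(sin θ sin δ cos φ₁, cos δ − sin φ₁ sin φ₂) = atan2(-0.0288, 0.4862) = -3.396°.
λ₂ = -52.360° − 3.396° = -55.76°.

47.71°, -55.76°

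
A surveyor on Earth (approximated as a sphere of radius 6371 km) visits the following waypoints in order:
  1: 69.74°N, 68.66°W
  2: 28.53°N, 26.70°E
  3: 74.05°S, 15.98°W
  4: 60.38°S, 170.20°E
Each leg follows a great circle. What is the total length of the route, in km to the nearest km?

24136 km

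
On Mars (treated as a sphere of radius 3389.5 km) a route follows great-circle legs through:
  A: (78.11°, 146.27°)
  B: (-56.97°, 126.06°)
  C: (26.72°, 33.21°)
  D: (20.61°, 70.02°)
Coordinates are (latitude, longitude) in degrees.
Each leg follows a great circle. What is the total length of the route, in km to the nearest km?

16768 km

Leg A→B: central angle 2.3674 rad, distance 8024.4 km.
Leg B→C: central angle 1.9836 rad, distance 6723.4 km.
Leg C→D: central angle 0.5959 rad, distance 2019.9 km.
Total: 8024.4 + 6723.4 + 2019.9 ≈ 16768 km.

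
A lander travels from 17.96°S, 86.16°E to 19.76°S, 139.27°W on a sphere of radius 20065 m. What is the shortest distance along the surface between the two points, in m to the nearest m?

In radians: φ₁ = -0.3135, φ₂ = -0.3449, Δλ = 134.570° = 2.3487 rad.
cos c = sin φ₁ sin φ₂ + cos φ₁ cos φ₂ cos Δλ = (-0.3084)(-0.3381) + (0.9513)(0.9411)(-0.7018) = -0.52403,
so c = arccos(-0.52403) = 2.12237 rad.
Distance = R·c = 20065 × 2.1224 ≈ 42585 m.

42585 m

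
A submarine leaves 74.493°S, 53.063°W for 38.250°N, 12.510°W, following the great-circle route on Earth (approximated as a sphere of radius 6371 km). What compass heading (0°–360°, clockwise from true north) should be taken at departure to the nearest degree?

35°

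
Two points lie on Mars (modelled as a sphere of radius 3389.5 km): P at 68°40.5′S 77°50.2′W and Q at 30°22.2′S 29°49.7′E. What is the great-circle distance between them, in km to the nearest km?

With latitudes φ₁ = -68.675°, φ₂ = -30.370° and longitude difference Δλ = 107.665°:
cos c = sin φ₁ sin φ₂ + cos φ₁ cos φ₂ cos Δλ = (-0.9315)(-0.5056) + (0.3637)(0.8628)(-0.3035) = 0.37576,
so c = arccos(0.37576) = 1.18558 rad.
Distance = R·c = 3389.5 × 1.1856 ≈ 4019 km.

4019 km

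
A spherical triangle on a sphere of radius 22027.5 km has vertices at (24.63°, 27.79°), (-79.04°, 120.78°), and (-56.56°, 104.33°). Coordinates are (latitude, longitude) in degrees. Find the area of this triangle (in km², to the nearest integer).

Side lengths (central angles): a = 0.4034, b = 1.8041, c = 2.0022 rad; semiperimeter s = 2.1049.
By l'Huilier's theorem, tan(E/4) = √[tan(s/2) tan((s−a)/2) tan((s−b)/2) tan((s−c)/2)], giving spherical excess E = 0.4963 rad.
Area = E·R² = 0.4963 × (22027.5)² ≈ 240821744 km².

240821744 km²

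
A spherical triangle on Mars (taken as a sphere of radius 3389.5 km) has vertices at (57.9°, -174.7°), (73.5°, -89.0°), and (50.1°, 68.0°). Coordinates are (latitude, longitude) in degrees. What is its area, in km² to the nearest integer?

Side lengths (central angles): a = 0.9669, b = 1.0546, c = 0.6031 rad; semiperimeter s = 1.3123.
By l'Huilier's theorem, tan(E/4) = √[tan(s/2) tan((s−a)/2) tan((s−b)/2) tan((s−c)/2)], giving spherical excess E = 0.3204 rad.
Area = E·R² = 0.3204 × (3389.5)² ≈ 3681126 km².

3681126 km²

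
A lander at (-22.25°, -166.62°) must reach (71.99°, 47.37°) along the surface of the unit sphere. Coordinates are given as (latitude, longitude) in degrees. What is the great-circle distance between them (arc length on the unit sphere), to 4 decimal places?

Let φ₁ = -0.3883 rad, φ₂ = 1.2565 rad, and Δλ = -2.5484 rad.
Haversine: a = sin²(Δφ/2) + cos φ₁ cos φ₂ sin²(Δλ/2) = 0.5370 + (0.9255)(0.3092)(0.9146) = 0.79868.
Central angle c = 2·arcsin(√a) = 2.21100 rad.
On the unit sphere the arc length equals the central angle: 2.2110.

2.2110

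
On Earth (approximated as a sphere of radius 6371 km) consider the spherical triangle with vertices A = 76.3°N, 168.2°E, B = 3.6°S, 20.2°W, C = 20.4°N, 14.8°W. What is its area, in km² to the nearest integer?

Side lengths (central angles): a = 0.4290, b = 1.4536, c = 1.8701 rad; semiperimeter s = 1.8763.
By l'Huilier's theorem, tan(E/4) = √[tan(s/2) tan((s−a)/2) tan((s−b)/2) tan((s−c)/2)], giving spherical excess E = 0.1134 rad.
Area = E·R² = 0.1134 × (6371)² ≈ 4603328 km².

4603328 km²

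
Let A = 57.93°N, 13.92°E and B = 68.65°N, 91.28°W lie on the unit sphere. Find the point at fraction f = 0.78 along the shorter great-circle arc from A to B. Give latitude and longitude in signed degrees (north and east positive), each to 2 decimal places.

The central angle between A and B is δ = 0.7399 rad.
With f = 0.78, the slerp weights are sin((1−f)δ)/sin δ = 0.2404 and sin(fδ)/sin δ = 0.8093.
Weighted sum of the unit vectors: (0.2404)·(0.5154,0.1277,0.8474) + (0.8093)·(-0.0081,-0.3640,0.9314) = (0.1173, -0.2638, 0.9574).
Converting back: φ = atan2(z, √(x²+y²)) = 73.22°, λ = atan2(y, x) = -66.03°.

73.22°, -66.03°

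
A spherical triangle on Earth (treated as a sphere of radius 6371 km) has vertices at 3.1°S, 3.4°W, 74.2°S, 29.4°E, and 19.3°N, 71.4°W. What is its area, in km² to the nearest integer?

45228974 km²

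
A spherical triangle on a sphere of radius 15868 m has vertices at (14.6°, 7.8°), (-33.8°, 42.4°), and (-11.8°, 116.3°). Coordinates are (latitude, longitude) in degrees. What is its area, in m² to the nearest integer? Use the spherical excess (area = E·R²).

191553324 m²

Side lengths (central angles): a = 1.2246, b = 1.9306, c = 1.0220 rad; semiperimeter s = 2.0886.
By l'Huilier's theorem, tan(E/4) = √[tan(s/2) tan((s−a)/2) tan((s−b)/2) tan((s−c)/2)], giving spherical excess E = 0.7608 rad.
Area = E·R² = 0.7608 × (15868)² ≈ 191553324 m².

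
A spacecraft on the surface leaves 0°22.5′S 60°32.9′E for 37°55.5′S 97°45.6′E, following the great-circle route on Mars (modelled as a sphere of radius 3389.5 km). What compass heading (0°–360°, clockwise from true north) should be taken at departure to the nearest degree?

142°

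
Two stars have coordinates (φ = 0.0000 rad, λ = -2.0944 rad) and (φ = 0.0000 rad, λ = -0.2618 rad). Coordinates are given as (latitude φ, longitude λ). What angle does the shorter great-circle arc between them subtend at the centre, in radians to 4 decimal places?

1.8326 rad

Let φ₁ = 0.0000 rad, φ₂ = 0.0000 rad, and Δλ = 1.8326 rad.
Haversine: a = sin²(Δφ/2) + cos φ₁ cos φ₂ sin²(Δλ/2) = 0.0000 + (1.0000)(1.0000)(0.6294) = 0.62941.
Central angle c = 2·arcsin(√a) = 1.83260 rad.
So the angular separation is 1.8326 rad.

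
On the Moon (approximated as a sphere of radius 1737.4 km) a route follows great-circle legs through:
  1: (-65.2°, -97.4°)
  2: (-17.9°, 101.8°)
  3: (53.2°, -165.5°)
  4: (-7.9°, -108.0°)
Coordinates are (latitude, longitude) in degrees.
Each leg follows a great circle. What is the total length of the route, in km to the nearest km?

Leg 1→2: central angle 1.6689 rad, distance 2899.5 km.
Leg 2→3: central angle 1.8473 rad, distance 3209.4 km.
Leg 3→4: central angle 1.3605 rad, distance 2363.7 km.
Total: 2899.5 + 3209.4 + 2363.7 ≈ 8473 km.

8473 km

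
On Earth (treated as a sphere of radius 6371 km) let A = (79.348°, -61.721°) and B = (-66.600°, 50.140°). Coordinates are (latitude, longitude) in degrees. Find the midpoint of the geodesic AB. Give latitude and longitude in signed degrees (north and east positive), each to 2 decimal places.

9.95°, 22.55°

The central angle between A and B is δ = 2.7632 rad.
With f = 0.5, the slerp weights are sin((1−f)δ)/sin δ = 2.6589 and sin(fδ)/sin δ = 2.6589.
Weighted sum of the unit vectors: (2.6589)·(0.0876,-0.1628,0.9828) + (2.6589)·(0.2545,0.3049,-0.9178) = (0.9096, 0.3778, 0.1729).
Converting back: φ = atan2(z, √(x²+y²)) = 9.95°, λ = atan2(y, x) = 22.55°.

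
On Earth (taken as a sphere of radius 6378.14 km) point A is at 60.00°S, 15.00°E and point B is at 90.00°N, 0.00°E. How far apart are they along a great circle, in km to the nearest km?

With latitudes φ₁ = -60.000°, φ₂ = 90.000° and longitude difference Δλ = -15.000°:
Haversine: a = sin²(Δφ/2) + cos φ₁ cos φ₂ sin²(Δλ/2) = 0.9330 + (0.5000)(0.0000)(0.0170) = 0.93301.
Central angle c = 2·arcsin(√a) = 2.61799 rad.
Distance = R·c = 6378.14 × 2.6180 ≈ 16698 km.

16698 km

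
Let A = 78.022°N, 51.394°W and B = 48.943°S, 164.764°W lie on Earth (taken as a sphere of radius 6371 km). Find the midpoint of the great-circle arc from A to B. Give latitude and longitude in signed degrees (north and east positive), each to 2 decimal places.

20.32°, -146.42°

Central angle δ = 2.4844 rad. Interpolating on the sphere with fraction f = 0.5:
P = [sin((1−f)δ)·A + sin(fδ)·B] / sin δ = 1.5494·A + 1.5494·B in Cartesian coordinates,
giving P = (-0.7812, -0.5187, 0.3473), i.e. latitude 20.32°, longitude -146.42°.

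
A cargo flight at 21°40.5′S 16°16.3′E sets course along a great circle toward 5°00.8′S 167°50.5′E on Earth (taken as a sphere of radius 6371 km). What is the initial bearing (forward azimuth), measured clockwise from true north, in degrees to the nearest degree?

With φ₁ = -0.3783, φ₂ = -0.0875, Δλ = 2.6454 rad, the forward-azimuth formula gives
θ = atan2( sin Δλ cos φ₂ , cos φ₁ sin φ₂ − sin φ₁ cos φ₂ cos Δλ ) = atan2(0.4743, -0.4048) = 130.48°.
So the initial bearing is 130°.

130°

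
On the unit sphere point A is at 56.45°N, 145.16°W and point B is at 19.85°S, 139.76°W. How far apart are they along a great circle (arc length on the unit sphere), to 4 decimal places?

1.3341

Let φ₁ = 0.9852 rad, φ₂ = -0.3464 rad, and Δλ = 0.0942 rad.
Haversine: a = sin²(Δφ/2) + cos φ₁ cos φ₂ sin²(Δλ/2) = 0.3816 + (0.5527)(0.9406)(0.0022) = 0.38273.
Central angle c = 2·arcsin(√a) = 1.33406 rad.
On the unit sphere the arc length equals the central angle: 1.3341.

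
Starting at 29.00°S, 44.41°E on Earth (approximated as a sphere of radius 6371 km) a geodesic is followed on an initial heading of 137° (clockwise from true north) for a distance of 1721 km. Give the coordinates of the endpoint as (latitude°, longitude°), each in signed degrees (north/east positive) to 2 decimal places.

-39.64°, 58.08°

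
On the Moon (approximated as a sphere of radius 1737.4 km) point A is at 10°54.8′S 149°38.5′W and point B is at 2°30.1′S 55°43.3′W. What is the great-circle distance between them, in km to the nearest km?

2831 km

Let φ₁ = -0.1905 rad, φ₂ = -0.0437 rad, and Δλ = 1.6392 rad.
cos c = sin φ₁ sin φ₂ + cos φ₁ cos φ₂ cos Δλ = (-0.1893)(-0.0436) + (0.9819)(0.9990)(-0.0684) = -0.05880,
so c = arccos(-0.05880) = 1.62963 rad.
Distance = R·c = 1737.4 × 1.6296 ≈ 2831 km.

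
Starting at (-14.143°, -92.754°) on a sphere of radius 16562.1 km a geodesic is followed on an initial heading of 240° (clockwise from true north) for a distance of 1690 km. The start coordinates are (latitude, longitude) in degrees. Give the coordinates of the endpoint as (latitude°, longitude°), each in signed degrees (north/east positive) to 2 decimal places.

-17.01°, -98.05°

Angular distance δ = d/R = 1690/16562.1 = 0.10204 rad; initial bearing θ = 4.1888 rad.
sin φ₂ = sin φ₁ cos δ + cos φ₁ sin δ cos θ = (-0.2443)(0.9948) + (0.9697)(0.1019)(-0.5000) = -0.2925, so φ₂ = -17.01°.
Δλ = atan2(sin θ sin δ cos φ₁, cos δ − sin φ₁ sin φ₂) = atan2(-0.0855, 0.9233) = -5.293°.
λ₂ = -92.754° − 5.293° = -98.05°.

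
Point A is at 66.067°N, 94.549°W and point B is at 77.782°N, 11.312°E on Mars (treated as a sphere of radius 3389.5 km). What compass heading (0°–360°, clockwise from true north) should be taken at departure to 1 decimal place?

Δλ = 105.861° = 1.8476 rad.
y = sin Δλ · cos φ₂ = (0.9619)(0.2116) = 0.2036
x = cos φ₁ sin φ₂ − sin φ₁ cos φ₂ cos Δλ = (0.4057)(0.9773) − (0.9140)(0.2116)(-0.2733) = 0.4493
θ = atan2(y, x) = 24.37°, so the bearing is 24.4°.

24.4°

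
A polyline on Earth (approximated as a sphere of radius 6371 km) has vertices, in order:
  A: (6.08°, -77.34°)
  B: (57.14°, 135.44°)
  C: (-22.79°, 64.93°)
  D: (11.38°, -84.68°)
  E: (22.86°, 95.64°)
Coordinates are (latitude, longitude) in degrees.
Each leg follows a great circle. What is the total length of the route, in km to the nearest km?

Leg A→B: central angle 1.9441 rad, distance 12385.5 km.
Leg B→C: central angle 1.7299 rad, distance 11021.5 km.
Leg C→D: central angle 2.5984 rad, distance 16554.3 km.
Leg D→E: central angle 2.5440 rad, distance 16207.6 km.
Total: 12385.5 + 11021.5 + 16554.3 + 16207.6 ≈ 56169 km.

56169 km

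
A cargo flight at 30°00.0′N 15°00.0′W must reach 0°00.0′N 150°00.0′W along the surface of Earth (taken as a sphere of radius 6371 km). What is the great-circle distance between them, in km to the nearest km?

14206 km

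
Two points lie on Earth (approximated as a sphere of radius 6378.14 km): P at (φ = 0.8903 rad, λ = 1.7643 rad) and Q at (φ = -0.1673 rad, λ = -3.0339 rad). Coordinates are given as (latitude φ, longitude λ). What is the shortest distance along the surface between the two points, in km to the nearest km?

10506 km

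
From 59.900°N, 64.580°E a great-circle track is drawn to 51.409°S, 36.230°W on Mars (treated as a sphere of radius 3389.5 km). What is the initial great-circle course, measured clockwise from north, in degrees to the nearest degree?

Δλ = -100.810° = -1.7595 rad.
y = sin Δλ · cos φ₂ = (-0.9823)(0.6238) = -0.6127
x = cos φ₁ sin φ₂ − sin φ₁ cos φ₂ cos Δλ = (0.5015)(-0.7816) − (0.8652)(0.6238)(-0.1876) = -0.2908
θ = atan2(y, x) = -115.39°; adding 360° gives 245°.

245°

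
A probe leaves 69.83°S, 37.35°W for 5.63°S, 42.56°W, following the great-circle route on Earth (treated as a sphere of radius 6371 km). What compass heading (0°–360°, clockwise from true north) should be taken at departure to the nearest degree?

354°

Δλ = -5.210° = -0.0909 rad.
y = sin Δλ · cos φ₂ = (-0.0908)(0.9952) = -0.0904
x = cos φ₁ sin φ₂ − sin φ₁ cos φ₂ cos Δλ = (0.3448)(-0.0981) − (-0.9387)(0.9952)(0.9959) = 0.8965
θ = atan2(y, x) = -5.76°; adding 360° gives 354°.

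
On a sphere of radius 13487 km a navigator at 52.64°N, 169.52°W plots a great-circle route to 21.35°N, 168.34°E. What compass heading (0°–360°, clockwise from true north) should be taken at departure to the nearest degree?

Δλ = -22.140° = -0.3864 rad.
y = sin Δλ · cos φ₂ = (-0.3769)(0.9314) = -0.3510
x = cos φ₁ sin φ₂ − sin φ₁ cos φ₂ cos Δλ = (0.6068)(0.3641) − (0.7948)(0.9314)(0.9263) = -0.4648
θ = atan2(y, x) = -142.94°; adding 360° gives 217°.

217°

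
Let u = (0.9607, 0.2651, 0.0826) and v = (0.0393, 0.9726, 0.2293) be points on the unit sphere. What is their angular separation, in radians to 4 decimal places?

1.2509 rad

u·v = 0.3145; |u| = 1.0000, |v| = 1.0000.
cos θ = (u·v)/(|u||v|) = 0.3145, so θ = 1.2509 rad.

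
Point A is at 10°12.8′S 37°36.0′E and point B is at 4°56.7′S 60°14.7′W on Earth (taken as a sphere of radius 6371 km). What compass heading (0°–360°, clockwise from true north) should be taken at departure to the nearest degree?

264°

Δλ = -97.845° = -1.7077 rad.
y = sin Δλ · cos φ₂ = (-0.9906)(0.9963) = -0.9870
x = cos φ₁ sin φ₂ − sin φ₁ cos φ₂ cos Δλ = (0.9842)(-0.0862) − (-0.1773)(0.9963)(-0.1365) = -0.1089
θ = atan2(y, x) = -96.30°; adding 360° gives 264°.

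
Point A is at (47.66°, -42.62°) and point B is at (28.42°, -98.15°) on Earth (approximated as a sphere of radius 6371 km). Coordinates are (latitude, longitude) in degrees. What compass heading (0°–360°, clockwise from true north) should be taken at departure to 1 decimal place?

Δλ = -55.530° = -0.9692 rad.
y = sin Δλ · cos φ₂ = (-0.8244)(0.8795) = -0.7251
x = cos φ₁ sin φ₂ − sin φ₁ cos φ₂ cos Δλ = (0.6735)(0.4759) − (0.7392)(0.8795)(0.5660) = -0.0474
θ = atan2(y, x) = -93.74°; adding 360° gives 266.3°.

266.3°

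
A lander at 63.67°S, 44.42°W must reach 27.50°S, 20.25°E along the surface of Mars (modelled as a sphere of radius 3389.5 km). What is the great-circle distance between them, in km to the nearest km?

In radians: φ₁ = -1.1113, φ₂ = -0.4800, Δλ = 64.670° = 1.1287 rad.
cos c = sin φ₁ sin φ₂ + cos φ₁ cos φ₂ cos Δλ = (-0.8963)(-0.4617) + (0.4435)(0.8870)(0.4278) = 0.58216,
so c = arccos(0.58216) = 0.94941 rad.
Distance = R·c = 3389.5 × 0.9494 ≈ 3218 km.

3218 km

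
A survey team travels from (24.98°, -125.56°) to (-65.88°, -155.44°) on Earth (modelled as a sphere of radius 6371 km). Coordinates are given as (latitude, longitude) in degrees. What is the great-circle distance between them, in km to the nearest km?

With latitudes φ₁ = 24.980°, φ₂ = -65.880° and longitude difference Δλ = -29.880°:
Haversine: a = sin²(Δφ/2) + cos φ₁ cos φ₂ sin²(Δλ/2) = 0.5075 + (0.9065)(0.4086)(0.0665) = 0.53212.
Central angle c = 2·arcsin(√a) = 1.63509 rad.
Distance = R·c = 6371 × 1.6351 ≈ 10417 km.

10417 km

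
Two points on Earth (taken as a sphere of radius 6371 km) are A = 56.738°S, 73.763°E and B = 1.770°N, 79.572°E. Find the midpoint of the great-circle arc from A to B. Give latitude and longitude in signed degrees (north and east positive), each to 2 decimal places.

Central angle δ = 1.0245 rad. Interpolating on the sphere with fraction f = 0.5:
P = [sin((1−f)δ)·A + sin(fδ)·B] / sin δ = 0.5736·A + 0.5736·B in Cartesian coordinates,
giving P = (0.1917, 0.8659, -0.4619), i.e. latitude -27.51°, longitude 77.51°.

-27.51°, 77.51°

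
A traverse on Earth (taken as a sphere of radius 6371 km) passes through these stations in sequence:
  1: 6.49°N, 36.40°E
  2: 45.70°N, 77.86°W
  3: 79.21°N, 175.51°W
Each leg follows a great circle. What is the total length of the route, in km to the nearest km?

Leg 1→2: central angle 1.7765 rad, distance 11317.9 km.
Leg 2→3: central angle 0.8153 rad, distance 5194.4 km.
Total: 11317.9 + 5194.4 ≈ 16512 km.

16512 km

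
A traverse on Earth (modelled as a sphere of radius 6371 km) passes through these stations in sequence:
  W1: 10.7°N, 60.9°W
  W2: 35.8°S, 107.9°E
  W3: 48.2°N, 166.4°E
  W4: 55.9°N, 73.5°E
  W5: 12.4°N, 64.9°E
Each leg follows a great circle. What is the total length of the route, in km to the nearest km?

38809 km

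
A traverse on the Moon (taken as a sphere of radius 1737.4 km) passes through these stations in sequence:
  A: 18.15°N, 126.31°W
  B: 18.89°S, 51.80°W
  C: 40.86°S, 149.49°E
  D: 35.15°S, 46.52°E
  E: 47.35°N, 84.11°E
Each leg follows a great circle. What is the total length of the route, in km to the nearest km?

Leg A→B: central angle 1.4311 rad, distance 2486.4 km.
Leg B→C: central angle 2.0431 rad, distance 3549.7 km.
Leg C→D: central angle 1.3306 rad, distance 2311.9 km.
Leg D→E: central angle 1.5553 rad, distance 2702.1 km.
Total: 2486.4 + 3549.7 + 2311.9 + 2702.1 ≈ 11050 km.

11050 km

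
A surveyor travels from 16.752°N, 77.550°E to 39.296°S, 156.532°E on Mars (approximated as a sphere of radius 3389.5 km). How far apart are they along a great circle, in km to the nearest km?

5463 km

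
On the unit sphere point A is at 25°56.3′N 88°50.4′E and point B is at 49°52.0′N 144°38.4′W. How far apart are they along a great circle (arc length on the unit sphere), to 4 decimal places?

1.5813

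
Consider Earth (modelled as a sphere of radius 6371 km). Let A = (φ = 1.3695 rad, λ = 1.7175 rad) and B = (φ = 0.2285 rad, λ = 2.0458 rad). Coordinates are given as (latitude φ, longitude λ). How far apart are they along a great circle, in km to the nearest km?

In radians: φ₁ = 1.3695, φ₂ = 0.2285, Δλ = 18.810° = 0.3283 rad.
Haversine: a = sin²(Δφ/2) + cos φ₁ cos φ₂ sin²(Δλ/2) = 0.2917 + (0.1999)(0.9740)(0.0267) = 0.29686.
Central angle c = 2·arcsin(√a) = 1.15241 rad.
Distance = R·c = 6371 × 1.1524 ≈ 7342 km.

7342 km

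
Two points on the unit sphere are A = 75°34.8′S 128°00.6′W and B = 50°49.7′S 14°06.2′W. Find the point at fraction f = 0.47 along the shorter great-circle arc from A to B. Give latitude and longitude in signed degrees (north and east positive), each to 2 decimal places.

Central angle δ = 0.8133 rad. Interpolating on the sphere with fraction f = 0.47:
P = [sin((1−f)δ)·A + sin(fδ)·B] / sin δ = 0.5751·A + 0.5134·B in Cartesian coordinates,
giving P = (0.2263, -0.1919, -0.9550), i.e. latitude -72.74°, longitude -40.29°.

-72.74°, -40.29°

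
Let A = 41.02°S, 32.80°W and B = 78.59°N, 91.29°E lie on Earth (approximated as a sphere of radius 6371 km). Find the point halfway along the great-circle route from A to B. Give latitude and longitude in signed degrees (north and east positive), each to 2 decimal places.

The central angle between A and B is δ = 2.3848 rad.
With f = 0.5, the slerp weights are sin((1−f)δ)/sin δ = 1.3534 and sin(fδ)/sin δ = 1.3534.
Weighted sum of the unit vectors: (1.3534)·(0.6342,-0.4087,-0.6563) + (1.3534)·(-0.0045,0.1978,0.9802) = (0.8523, -0.2855, 0.4384).
Converting back: φ = atan2(z, √(x²+y²)) = 26.00°, λ = atan2(y, x) = -18.52°.

26.00°, -18.52°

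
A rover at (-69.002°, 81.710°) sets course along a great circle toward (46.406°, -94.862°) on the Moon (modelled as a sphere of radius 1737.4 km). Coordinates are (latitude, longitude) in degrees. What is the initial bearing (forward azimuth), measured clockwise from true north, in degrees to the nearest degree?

186°

Δλ = -176.572° = -3.0818 rad.
y = sin Δλ · cos φ₂ = (-0.0598)(0.6895) = -0.0412
x = cos φ₁ sin φ₂ − sin φ₁ cos φ₂ cos Δλ = (0.3583)(0.7242) − (-0.9336)(0.6895)(-0.9982) = -0.3831
θ = atan2(y, x) = -173.86°; adding 360° gives 186°.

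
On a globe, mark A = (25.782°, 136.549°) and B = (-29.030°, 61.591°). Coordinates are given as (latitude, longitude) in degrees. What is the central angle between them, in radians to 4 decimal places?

1.5775 rad

In radians: φ₁ = 0.4500, φ₂ = -0.5067, Δλ = -74.958° = -1.3083 rad.
Haversine: a = sin²(Δφ/2) + cos φ₁ cos φ₂ sin²(Δλ/2) = 0.2119 + (0.9005)(0.8744)(0.3702) = 0.50337.
Central angle c = 2·arcsin(√a) = 1.57753 rad.
So the angular separation is 1.5775 rad.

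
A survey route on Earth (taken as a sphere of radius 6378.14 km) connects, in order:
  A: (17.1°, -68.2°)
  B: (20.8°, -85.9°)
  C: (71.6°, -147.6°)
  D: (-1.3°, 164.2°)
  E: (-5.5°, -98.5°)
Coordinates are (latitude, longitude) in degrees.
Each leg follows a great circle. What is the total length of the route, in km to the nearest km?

28376 km

Leg A→B: central angle 0.2990 rad, distance 1907.3 km.
Leg B→C: central angle 1.0737 rad, distance 6848.4 km.
Leg C→D: central angle 1.3808 rad, distance 8807.2 km.
Leg D→E: central angle 1.6954 rad, distance 10813.4 km.
Total: 1907.3 + 6848.4 + 8807.2 + 10813.4 ≈ 28376 km.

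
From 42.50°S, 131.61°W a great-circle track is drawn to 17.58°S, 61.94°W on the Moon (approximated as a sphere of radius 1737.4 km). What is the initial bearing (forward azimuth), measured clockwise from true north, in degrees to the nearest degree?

90°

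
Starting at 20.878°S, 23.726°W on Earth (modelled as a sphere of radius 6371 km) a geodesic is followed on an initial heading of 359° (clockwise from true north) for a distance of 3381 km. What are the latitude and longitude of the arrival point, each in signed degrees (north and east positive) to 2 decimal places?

Angular distance δ = d/R = 3381/6371 = 0.53069 rad; initial bearing θ = 6.2657 rad.
sin φ₂ = sin φ₁ cos δ + cos φ₁ sin δ cos θ = (-0.3564)(0.8625) + (0.9343)(0.5061)(0.9998) = 0.1655, so φ₂ = 9.52°.
Δλ = atan2(sin θ sin δ cos φ₁, cos δ − sin φ₁ sin φ₂) = atan2(-0.0083, 0.9214) = -0.513°.
λ₂ = -23.726° − 0.513° = -24.24°.

9.52°, -24.24°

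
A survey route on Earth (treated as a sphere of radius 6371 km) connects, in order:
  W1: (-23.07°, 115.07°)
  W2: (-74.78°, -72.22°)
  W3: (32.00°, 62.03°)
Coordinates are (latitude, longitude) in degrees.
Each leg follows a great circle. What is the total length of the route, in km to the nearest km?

Leg W1→W2: central angle 1.4318 rad, distance 9122.1 km.
Leg W2→W3: central angle 2.3005 rad, distance 14656.8 km.
Total: 9122.1 + 14656.8 ≈ 23779 km.

23779 km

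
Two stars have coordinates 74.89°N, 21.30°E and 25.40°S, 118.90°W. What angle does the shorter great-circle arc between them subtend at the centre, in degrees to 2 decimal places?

126.51°

Let φ₁ = 1.3071 rad, φ₂ = -0.4433 rad, and Δλ = -2.4470 rad.
Haversine: a = sin²(Δφ/2) + cos φ₁ cos φ₂ sin²(Δλ/2) = 0.5893 + (0.2607)(0.9033)(0.8841) = 0.79751.
Central angle c = 2·arcsin(√a) = 2.20808 rad.
So the angular separation is 126.51°.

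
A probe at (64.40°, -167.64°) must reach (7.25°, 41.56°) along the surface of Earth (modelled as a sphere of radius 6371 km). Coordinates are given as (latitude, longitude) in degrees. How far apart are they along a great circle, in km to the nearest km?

11686 km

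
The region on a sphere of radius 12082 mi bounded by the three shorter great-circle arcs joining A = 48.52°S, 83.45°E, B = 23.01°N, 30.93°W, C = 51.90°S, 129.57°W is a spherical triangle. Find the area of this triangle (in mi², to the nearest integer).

347111732 mi²

Side lengths (central angles): a = 1.9746, b = 1.3213, c = 2.1466 rad; semiperimeter s = 2.7213.
By l'Huilier's theorem, tan(E/4) = √[tan(s/2) tan((s−a)/2) tan((s−b)/2) tan((s−c)/2)], giving spherical excess E = 2.3779 rad.
Area = E·R² = 2.3779 × (12082)² ≈ 347111732 mi².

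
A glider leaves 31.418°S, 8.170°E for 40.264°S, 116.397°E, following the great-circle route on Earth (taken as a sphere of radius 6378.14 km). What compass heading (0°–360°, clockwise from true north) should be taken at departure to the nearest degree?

With φ₁ = -0.5483, φ₂ = -0.7027, Δλ = 1.8889 rad, the forward-azimuth formula gives
θ = atan2( sin Δλ cos φ₂ , cos φ₁ sin φ₂ − sin φ₁ cos φ₂ cos Δλ ) = atan2(0.7248, -0.6760) = 133.00°.
So the initial bearing is 133°.

133°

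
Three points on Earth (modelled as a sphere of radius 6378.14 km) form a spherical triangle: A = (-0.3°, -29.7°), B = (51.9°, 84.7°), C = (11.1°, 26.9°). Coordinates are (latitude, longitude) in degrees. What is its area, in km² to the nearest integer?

Side lengths (central angles): a = 1.0768, b = 1.0013, c = 1.8328 rad; semiperimeter s = 1.9555.
By l'Huilier's theorem, tan(E/4) = √[tan(s/2) tan((s−a)/2) tan((s−b)/2) tan((s−c)/2)], giving spherical excess E = 0.5908 rad.
Area = E·R² = 0.5908 × (6378.14)² ≈ 24032751 km².

24032751 km²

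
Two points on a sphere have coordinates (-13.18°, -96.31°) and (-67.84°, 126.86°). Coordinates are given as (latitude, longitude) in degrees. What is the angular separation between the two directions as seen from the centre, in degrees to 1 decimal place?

93.2°

With latitudes φ₁ = -13.180°, φ₂ = -67.840° and longitude difference Δλ = -136.830°:
cos c = sin φ₁ sin φ₂ + cos φ₁ cos φ₂ cos Δλ = (-0.2280)(-0.9261) + (0.9737)(0.3772)(-0.7293) = -0.05668,
so c = arccos(-0.05668) = 1.62751 rad.
So the angular separation is 93.2°.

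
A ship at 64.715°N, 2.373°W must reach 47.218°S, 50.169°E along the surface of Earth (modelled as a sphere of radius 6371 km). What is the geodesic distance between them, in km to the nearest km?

With latitudes φ₁ = 64.715°, φ₂ = -47.218° and longitude difference Δλ = 52.542°:
Haversine: a = sin²(Δφ/2) + cos φ₁ cos φ₂ sin²(Δλ/2) = 0.6868 + (0.4271)(0.6792)(0.1959) = 0.74360.
Central angle c = 2·arcsin(√a) = 2.07967 rad.
Distance = R·c = 6371 × 2.0797 ≈ 13250 km.

13250 km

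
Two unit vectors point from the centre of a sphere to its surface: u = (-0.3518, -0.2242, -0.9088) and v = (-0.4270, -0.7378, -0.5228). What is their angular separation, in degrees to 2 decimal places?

37.74°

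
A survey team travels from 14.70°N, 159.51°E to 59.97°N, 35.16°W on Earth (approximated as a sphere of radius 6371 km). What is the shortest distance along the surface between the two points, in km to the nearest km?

With latitudes φ₁ = 14.700°, φ₂ = 59.970° and longitude difference Δλ = 165.330°:
Haversine: a = sin²(Δφ/2) + cos φ₁ cos φ₂ sin²(Δλ/2) = 0.1481 + (0.9673)(0.5005)(0.9837) = 0.62430.
Central angle c = 2·arcsin(√a) = 1.82203 rad.
Distance = R·c = 6371 × 1.8220 ≈ 11608 km.

11608 km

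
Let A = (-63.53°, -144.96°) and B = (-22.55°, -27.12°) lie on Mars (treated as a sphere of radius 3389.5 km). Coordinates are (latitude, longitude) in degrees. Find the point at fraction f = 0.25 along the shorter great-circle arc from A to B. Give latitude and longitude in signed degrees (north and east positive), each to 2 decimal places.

-67.92°, -95.18°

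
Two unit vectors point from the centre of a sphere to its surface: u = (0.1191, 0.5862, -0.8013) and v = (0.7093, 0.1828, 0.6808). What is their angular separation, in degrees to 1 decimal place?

110.7°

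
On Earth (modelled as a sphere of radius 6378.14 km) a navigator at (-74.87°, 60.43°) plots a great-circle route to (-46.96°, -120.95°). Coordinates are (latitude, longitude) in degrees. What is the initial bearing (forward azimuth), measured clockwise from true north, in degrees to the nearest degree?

179°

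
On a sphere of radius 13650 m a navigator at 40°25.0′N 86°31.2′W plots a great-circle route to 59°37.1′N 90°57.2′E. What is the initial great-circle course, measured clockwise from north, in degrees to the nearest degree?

1°

Δλ = 177.473° = 3.0975 rad.
y = sin Δλ · cos φ₂ = (0.0441)(0.5058) = 0.0223
x = cos φ₁ sin φ₂ − sin φ₁ cos φ₂ cos Δλ = (0.7613)(0.8627) − (0.6483)(0.5058)(-0.9990) = 0.9844
θ = atan2(y, x) = 1.30°, so the bearing is 1°.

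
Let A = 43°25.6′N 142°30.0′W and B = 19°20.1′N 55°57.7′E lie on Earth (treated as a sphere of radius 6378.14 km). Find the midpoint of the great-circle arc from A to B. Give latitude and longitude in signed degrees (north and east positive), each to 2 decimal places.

71.38°, 98.04°

The central angle between A and B is δ = 2.0069 rad.
With f = 0.5, the slerp weights are sin((1−f)δ)/sin δ = 0.9304 and sin(fδ)/sin δ = 0.9304.
Weighted sum of the unit vectors: (0.9304)·(-0.5762,-0.4421,0.6874) + (0.9304)·(0.5282,0.7819,0.3311) = (-0.0447, 0.3162, 0.9477).
Converting back: φ = atan2(z, √(x²+y²)) = 71.38°, λ = atan2(y, x) = 98.04°.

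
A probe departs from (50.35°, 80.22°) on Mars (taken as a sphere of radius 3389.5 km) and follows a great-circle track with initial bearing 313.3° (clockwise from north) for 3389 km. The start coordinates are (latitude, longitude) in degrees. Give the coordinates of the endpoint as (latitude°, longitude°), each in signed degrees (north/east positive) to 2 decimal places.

51.66°, -19.01°

Angular distance δ = d/R = 3389/3389.5 = 0.99985 rad; initial bearing θ = 5.4681 rad.
sin φ₂ = sin φ₁ cos δ + cos φ₁ sin δ cos θ = (0.7700)(0.5404) + (0.6381)(0.8414)(0.6858) = 0.7843, so φ₂ = 51.66°.
Δλ = atan2(sin θ sin δ cos φ₁, cos δ − sin φ₁ sin φ₂) = atan2(-0.3907, -0.0635) = -99.225°.
λ₂ = 80.220° − 99.225° = -19.01°.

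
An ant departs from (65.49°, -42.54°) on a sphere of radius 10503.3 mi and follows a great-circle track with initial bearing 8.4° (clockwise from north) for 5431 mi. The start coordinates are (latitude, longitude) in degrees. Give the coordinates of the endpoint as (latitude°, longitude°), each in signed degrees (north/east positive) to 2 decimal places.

83.62°, 96.89°

Angular distance δ = d/R = 5431/10503.3 = 0.51708 rad; initial bearing θ = 0.1466 rad.
sin φ₂ = sin φ₁ cos δ + cos φ₁ sin δ cos θ = (0.9099)(0.8693) + (0.4149)(0.4943)(0.9893) = 0.9938, so φ₂ = 83.62°.
Δλ = atan2(sin θ sin δ cos φ₁, cos δ − sin φ₁ sin φ₂) = atan2(0.0300, -0.0350) = 139.433°.
λ₂ = -42.540° + 139.433° = 96.89°.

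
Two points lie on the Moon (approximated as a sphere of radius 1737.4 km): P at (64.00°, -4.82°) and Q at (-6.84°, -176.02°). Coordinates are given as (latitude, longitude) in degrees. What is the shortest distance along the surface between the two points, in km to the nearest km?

With latitudes φ₁ = 64.000°, φ₂ = -6.840° and longitude difference Δλ = -171.200°:
Haversine: a = sin²(Δφ/2) + cos φ₁ cos φ₂ sin²(Δλ/2) = 0.3359 + (0.4384)(0.9929)(0.9941) = 0.76859.
Central angle c = 2·arcsin(√a) = 2.13788 rad.
Distance = R·c = 1737.4 × 2.1379 ≈ 3714 km.

3714 km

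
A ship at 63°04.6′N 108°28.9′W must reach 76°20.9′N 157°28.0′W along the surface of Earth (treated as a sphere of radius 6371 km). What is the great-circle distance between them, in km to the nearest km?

Let φ₁ = 1.1009 rad, φ₂ = 1.3325 rad, and Δλ = -0.8549 rad.
cos c = sin φ₁ sin φ₂ + cos φ₁ cos φ₂ cos Δλ = (0.8916)(0.9717) + (0.4528)(0.2360)(0.6563) = 0.93656,
so c = arccos(0.93656) = 0.35812 rad.
Distance = R·c = 6371 × 0.3581 ≈ 2282 km.

2282 km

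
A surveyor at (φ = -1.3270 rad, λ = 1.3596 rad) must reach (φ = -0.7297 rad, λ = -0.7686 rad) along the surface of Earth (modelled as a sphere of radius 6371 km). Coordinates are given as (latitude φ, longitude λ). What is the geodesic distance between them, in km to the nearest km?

6284 km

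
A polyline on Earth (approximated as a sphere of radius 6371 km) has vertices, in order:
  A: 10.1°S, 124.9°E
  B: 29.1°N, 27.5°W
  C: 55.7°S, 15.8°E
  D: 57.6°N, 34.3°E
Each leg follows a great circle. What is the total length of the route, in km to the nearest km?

Leg A→B: central angle 2.5823 rad, distance 16451.8 km.
Leg B→C: central angle 1.6142 rad, distance 10284.2 km.
Leg C→D: central angle 1.9945 rad, distance 12707.0 km.
Total: 16451.8 + 10284.2 + 12707.0 ≈ 39443 km.

39443 km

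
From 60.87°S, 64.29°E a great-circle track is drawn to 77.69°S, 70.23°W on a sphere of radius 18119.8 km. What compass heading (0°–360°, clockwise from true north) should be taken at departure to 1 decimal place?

With φ₁ = -1.0624, φ₂ = -1.3559, Δλ = -2.3478 rad, the forward-azimuth formula gives
θ = atan2( sin Δλ cos φ₂ , cos φ₁ sin φ₂ − sin φ₁ cos φ₂ cos Δλ ) = atan2(-0.1520, -0.6062) = -165.92°.
Adding 360° brings this into [0°, 360°): 194.1°.

194.1°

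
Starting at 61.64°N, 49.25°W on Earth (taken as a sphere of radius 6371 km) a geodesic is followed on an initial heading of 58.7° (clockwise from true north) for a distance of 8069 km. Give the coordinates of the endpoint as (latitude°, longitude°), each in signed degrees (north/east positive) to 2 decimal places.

29.94°, 60.57°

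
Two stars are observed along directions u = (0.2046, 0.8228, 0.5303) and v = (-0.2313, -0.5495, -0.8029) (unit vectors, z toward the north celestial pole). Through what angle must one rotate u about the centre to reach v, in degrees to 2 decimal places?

157.69°

u·v = -0.9252; |u| = 1.0000, |v| = 1.0000.
cos θ = (u·v)/(|u||v|) = -0.9251, so θ = 157.69°.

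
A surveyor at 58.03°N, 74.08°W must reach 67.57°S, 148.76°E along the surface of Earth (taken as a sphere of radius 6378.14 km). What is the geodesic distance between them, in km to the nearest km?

17677 km

Let φ₁ = 1.0128 rad, φ₂ = -1.1793 rad, and Δλ = -2.3939 rad.
Haversine: a = sin²(Δφ/2) + cos φ₁ cos φ₂ sin²(Δλ/2) = 0.7911 + (0.5295)(0.3816)(0.8666) = 0.96614.
Central angle c = 2·arcsin(√a) = 2.77147 rad.
Distance = R·c = 6378.14 × 2.7715 ≈ 17677 km.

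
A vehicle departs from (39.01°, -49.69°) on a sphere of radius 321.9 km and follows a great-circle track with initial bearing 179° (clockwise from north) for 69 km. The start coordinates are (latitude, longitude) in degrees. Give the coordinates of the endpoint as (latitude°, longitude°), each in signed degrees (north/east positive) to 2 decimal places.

Angular distance δ = d/R = 69/321.9 = 0.21435 rad; initial bearing θ = 3.1241 rad.
sin φ₂ = sin φ₁ cos δ + cos φ₁ sin δ cos θ = (0.6295)(0.9771) + (0.7770)(0.2127)(-0.9998) = 0.4498, so φ₂ = 26.73°.
Δλ = atan2(sin θ sin δ cos φ₁, cos δ − sin φ₁ sin φ₂) = atan2(0.0029, 0.6940) = 0.238°.
λ₂ = -49.690° + 0.238° = -49.45°.

26.73°, -49.45°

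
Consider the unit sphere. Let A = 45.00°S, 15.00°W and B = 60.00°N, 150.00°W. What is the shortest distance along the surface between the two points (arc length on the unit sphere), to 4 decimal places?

With latitudes φ₁ = -45.000°, φ₂ = 60.000° and longitude difference Δλ = -135.000°:
cos c = sin φ₁ sin φ₂ + cos φ₁ cos φ₂ cos Δλ = (-0.7071)(0.8660) + (0.7071)(0.5000)(-0.7071) = -0.86237,
so c = arccos(-0.86237) = 2.61073 rad.
On the unit sphere the arc length equals the central angle: 2.6107.

2.6107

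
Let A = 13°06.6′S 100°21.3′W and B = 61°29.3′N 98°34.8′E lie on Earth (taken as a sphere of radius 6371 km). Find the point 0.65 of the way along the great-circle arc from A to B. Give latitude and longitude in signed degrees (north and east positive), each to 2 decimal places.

67.95°, -132.61°

Central angle δ = 2.2641 rad. Interpolating on the sphere with fraction f = 0.65:
P = [sin((1−f)δ)·A + sin(fδ)·B] / sin δ = 0.9258·A + 1.2937·B in Cartesian coordinates,
giving P = (-0.2542, -0.2763, 0.9268), i.e. latitude 67.95°, longitude -132.61°.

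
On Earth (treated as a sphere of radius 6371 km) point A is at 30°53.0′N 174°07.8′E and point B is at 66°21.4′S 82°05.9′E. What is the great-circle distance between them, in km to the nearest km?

13215 km

With latitudes φ₁ = 30.883°, φ₂ = -66.357° and longitude difference Δλ = -92.032°:
Haversine: a = sin²(Δφ/2) + cos φ₁ cos φ₂ sin²(Δλ/2) = 0.5630 + (0.8582)(0.4010)(0.5177) = 0.74120.
Central angle c = 2·arcsin(√a) = 2.07420 rad.
Distance = R·c = 6371 × 2.0742 ≈ 13215 km.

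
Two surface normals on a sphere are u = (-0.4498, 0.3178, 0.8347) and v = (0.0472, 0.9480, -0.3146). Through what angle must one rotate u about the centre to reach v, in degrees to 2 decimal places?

89.00°

u·v = 0.0174; |u| = 1.0000, |v| = 1.0000.
cos θ = (u·v)/(|u||v|) = 0.0174, so θ = 89.00°.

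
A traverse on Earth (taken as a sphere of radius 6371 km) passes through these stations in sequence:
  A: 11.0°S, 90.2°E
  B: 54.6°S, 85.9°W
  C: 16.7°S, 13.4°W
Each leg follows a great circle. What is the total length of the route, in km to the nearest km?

Leg A→B: central angle 1.9952 rad, distance 12711.5 km.
Leg B→C: central angle 1.1581 rad, distance 7378.2 km.
Total: 12711.5 + 7378.2 ≈ 20090 km.

20090 km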